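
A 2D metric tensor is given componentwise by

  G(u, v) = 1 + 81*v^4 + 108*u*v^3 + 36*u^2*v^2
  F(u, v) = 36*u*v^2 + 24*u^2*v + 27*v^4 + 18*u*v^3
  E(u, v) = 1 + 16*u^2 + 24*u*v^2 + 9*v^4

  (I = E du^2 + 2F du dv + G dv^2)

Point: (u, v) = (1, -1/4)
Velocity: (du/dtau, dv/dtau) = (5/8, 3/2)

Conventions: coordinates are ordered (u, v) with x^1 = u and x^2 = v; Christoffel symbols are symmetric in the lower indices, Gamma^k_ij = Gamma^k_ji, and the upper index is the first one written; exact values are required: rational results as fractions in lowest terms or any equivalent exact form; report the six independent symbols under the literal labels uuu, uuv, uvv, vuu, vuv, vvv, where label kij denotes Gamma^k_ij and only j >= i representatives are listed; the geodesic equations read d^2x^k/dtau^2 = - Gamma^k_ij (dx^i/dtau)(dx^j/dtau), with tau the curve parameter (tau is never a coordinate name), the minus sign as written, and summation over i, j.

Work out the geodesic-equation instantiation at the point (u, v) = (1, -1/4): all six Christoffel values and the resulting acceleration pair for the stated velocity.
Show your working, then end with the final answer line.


E = 4745/256, F = -1005/256, G = 481/256 at the point
E_u = 67/2, E_v = -201/16, F_u = -321/32, F_v = 123/16, G_u = 45/16, G_v = -45/16
EG - F^2 = 2485/128;  g^inv = (128/2485) * [[481/256, 1005/256], [1005/256, 4745/256]]
first-kind symbols [ij,l] = (1/2)(d_i g_jl + d_j g_il - d_l g_ij): [uu,u] = E_u/2 = 67/4, [uu,v] = F_u - E_v/2 = -15/4, [uv,u] = E_v/2 = -201/32, [uv,v] = G_u/2 = 45/32, [vv,u] = F_v - G_u/2 = 201/32, [vv,v] = G_v/2 = -45/32
Gamma^u_ij = (G*[ij,u] - F*[ij,v])/(EG - F^2), Gamma^v_ij = (E*[ij,v] - F*[ij,u])/(EG - F^2)
Gamma_uuu = 2144/2485, Gamma_uuv = -804/2485, Gamma_uvv = 804/2485, Gamma_vuu = -96/497, Gamma_vuv = 36/497, Gamma_vvv = -36/497
d^2u/dtau^2 = -(Gamma_uuu*(5/8)^2 + 2*Gamma_uuv*(5/8)*(3/2) + Gamma_uvv*(3/2)^2) = -1139/2485
d^2v/dtau^2 = -(Gamma_vuu*(5/8)^2 + 2*Gamma_vuv*(5/8)*(3/2) + Gamma_vvv*(3/2)^2) = 51/497

Answer: Gamma_uuu = 2144/2485, Gamma_uuv = -804/2485, Gamma_uvv = 804/2485, Gamma_vuu = -96/497, Gamma_vuv = 36/497, Gamma_vvv = -36/497; accelerations (d^2u/dtau^2, d^2v/dtau^2) = (-1139/2485, 51/497)


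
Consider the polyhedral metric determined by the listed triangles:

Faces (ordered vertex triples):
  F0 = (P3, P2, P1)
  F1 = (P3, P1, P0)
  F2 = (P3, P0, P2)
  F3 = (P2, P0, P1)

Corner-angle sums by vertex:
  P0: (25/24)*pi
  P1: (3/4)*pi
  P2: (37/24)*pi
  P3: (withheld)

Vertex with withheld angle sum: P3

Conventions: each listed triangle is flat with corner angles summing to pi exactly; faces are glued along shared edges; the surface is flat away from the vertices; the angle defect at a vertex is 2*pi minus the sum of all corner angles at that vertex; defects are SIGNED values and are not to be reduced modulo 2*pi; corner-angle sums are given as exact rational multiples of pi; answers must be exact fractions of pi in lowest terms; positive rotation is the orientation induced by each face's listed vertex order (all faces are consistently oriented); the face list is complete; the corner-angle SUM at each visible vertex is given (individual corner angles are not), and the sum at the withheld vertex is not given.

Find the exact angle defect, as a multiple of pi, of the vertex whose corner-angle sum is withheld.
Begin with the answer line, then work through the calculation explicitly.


Answer: defect(P3) = (4/3)*pi

V = 4, E = 6, F = 4; chi = V - E + F = 2
Gauss-Bonnet: total defect = 2*pi*chi = 4*pi; visible defects sum to (8/3)*pi


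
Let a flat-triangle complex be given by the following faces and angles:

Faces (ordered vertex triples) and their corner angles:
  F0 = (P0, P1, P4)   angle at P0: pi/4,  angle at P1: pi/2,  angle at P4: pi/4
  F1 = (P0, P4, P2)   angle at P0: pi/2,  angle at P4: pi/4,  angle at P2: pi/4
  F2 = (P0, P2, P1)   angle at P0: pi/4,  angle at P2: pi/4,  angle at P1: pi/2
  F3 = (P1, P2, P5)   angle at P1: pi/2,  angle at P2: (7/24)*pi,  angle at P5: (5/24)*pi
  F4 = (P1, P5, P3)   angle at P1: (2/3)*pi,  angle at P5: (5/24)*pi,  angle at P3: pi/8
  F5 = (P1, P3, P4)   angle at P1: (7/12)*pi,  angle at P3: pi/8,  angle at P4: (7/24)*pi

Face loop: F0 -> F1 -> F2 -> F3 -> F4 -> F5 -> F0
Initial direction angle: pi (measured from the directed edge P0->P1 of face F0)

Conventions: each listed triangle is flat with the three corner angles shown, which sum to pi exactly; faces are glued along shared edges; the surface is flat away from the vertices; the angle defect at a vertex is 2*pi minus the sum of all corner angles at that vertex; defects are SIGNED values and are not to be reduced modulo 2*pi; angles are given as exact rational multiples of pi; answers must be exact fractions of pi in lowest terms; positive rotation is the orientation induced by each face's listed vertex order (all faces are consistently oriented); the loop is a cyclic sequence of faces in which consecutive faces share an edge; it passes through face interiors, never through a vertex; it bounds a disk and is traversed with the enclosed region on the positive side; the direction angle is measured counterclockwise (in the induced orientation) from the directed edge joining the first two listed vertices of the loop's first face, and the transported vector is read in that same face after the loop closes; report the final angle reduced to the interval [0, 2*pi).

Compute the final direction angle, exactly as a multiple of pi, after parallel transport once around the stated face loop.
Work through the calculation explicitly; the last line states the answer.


enclosed vertex P0: corner angles sum to pi, defect = 2*pi - pi = pi
enclosed vertex P1: corner angles sum to (11/4)*pi, defect = 2*pi - (11/4)*pi = (-3/4)*pi
transport around the loop rotates by the sum of enclosed defects; add to the initial angle mod 2*pi
final angle = pi + pi/4 = (5/4)*pi (mod 2*pi)

Answer: final direction angle = (5/4)*pi


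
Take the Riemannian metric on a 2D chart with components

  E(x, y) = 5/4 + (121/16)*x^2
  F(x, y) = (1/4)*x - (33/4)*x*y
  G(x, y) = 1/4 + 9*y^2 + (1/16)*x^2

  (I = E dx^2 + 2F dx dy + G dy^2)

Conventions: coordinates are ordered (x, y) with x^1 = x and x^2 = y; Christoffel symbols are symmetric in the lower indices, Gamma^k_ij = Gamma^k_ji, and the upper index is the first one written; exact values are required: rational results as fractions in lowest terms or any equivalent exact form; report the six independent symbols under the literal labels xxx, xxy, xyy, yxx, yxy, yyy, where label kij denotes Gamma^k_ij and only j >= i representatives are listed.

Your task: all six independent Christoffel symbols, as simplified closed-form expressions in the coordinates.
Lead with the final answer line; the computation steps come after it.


Answer: Gamma_xxx = (121*x^3 + 1056*x*y + 468*x)/(121*x^4 + 1056*x^2*y + 488*x^2 + 2880*y^2 + 80), Gamma_xxy = (132*x^2*y - 4*x^2)/(121*x^4 + 1056*x^2*y + 488*x^2 + 2880*y^2 + 80), Gamma_xyy = (-133*x^3 - 144*x*y^2 - 576*x*y - 532*x)/(121*x^4 + 1056*x^2*y + 488*x^2 + 2880*y^2 + 80), Gamma_yxx = (80 - 2640*y)/(121*x^4 + 1056*x^2*y + 488*x^2 + 2880*y^2 + 80), Gamma_yxy = (121*x^3 + 20*x)/(121*x^4 + 1056*x^2*y + 488*x^2 + 2880*y^2 + 80), Gamma_yyy = (-132*x^2*y + 532*x^2 + 2880*y)/(121*x^4 + 1056*x^2*y + 488*x^2 + 2880*y^2 + 80)

E = 5/4 + (121/16)*x^2; F = (1/4)*x - (33/4)*x*y; G = 1/4 + 9*y^2 + (1/16)*x^2
Gamma^k_ij = (1/2) g^{kl} (d_i g_jl + d_j g_il - d_l g_ij), with g^inv = (1/(EG-F^2)) [[G, -F], [-F, E]]
first partials: E_x = (121/8)*x, E_y = 0, F_x = 1/4 - (33/4)*y, F_y = -(33/4)*x, G_x = (1/8)*x, G_y = 18*y
D = EG - F^2 = 5/16 + (45/4)*y^2 + (61/32)*x^2 + (33/8)*x^2*y + (121/256)*x^4
expanded: Gamma^x_xx = (G E_x - 2F F_x + F E_y)/(2D), Gamma^x_xy = (G E_y - F G_x)/(2D), Gamma^x_yy = (2G F_y - G G_x - F G_y)/(2D), Gamma^y_xx = (2E F_x - E E_y - F E_x)/(2D), Gamma^y_xy = (E G_x - F E_y)/(2D), Gamma^y_yy = (E G_y - 2F F_y + F G_x)/(2D); substitute and cancel common factors


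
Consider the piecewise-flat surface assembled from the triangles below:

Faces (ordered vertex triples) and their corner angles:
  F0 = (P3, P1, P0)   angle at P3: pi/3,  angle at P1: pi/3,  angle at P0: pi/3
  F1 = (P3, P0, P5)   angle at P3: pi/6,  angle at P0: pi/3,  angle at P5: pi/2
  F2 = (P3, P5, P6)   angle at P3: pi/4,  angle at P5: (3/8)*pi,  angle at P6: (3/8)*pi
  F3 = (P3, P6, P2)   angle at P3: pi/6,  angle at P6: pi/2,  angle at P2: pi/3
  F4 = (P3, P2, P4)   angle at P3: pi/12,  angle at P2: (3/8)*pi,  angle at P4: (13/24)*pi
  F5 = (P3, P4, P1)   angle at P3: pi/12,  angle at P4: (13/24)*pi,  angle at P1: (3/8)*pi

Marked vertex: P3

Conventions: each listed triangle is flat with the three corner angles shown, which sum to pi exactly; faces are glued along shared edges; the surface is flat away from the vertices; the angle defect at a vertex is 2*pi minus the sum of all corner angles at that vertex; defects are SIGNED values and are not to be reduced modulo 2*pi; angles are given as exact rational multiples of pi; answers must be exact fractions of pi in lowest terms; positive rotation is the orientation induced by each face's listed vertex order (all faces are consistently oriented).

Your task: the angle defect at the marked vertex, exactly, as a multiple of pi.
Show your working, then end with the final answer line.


Sum of corner angles at P3: (13/12)*pi
defect = 2*pi - (13/12)*pi

Answer: defect(P3) = (11/12)*pi


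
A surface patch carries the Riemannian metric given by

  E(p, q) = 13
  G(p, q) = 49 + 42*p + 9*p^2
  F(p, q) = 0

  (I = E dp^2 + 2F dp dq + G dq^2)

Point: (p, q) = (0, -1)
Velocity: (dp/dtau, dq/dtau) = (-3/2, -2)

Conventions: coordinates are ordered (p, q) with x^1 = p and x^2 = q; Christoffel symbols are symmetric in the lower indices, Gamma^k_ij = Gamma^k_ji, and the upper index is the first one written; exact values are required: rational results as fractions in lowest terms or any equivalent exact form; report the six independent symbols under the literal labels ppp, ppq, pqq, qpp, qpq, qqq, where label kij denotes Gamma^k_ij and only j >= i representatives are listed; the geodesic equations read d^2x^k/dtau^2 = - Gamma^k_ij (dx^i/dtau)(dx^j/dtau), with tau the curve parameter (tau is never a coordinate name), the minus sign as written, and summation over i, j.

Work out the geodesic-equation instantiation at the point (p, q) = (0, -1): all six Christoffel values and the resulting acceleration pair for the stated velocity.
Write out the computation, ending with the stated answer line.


E = 13, F = 0, G = 49 at the point
E_p = 0, E_q = 0, F_p = 0, F_q = 0, G_p = 42, G_q = 0
EG - F^2 = 637;  g^inv = (1/637) * [[49, 0], [0, 13]]
first-kind symbols [ij,l] = (1/2)(d_i g_jl + d_j g_il - d_l g_ij): [pp,p] = E_p/2 = 0, [pp,q] = F_p - E_q/2 = 0, [pq,p] = E_q/2 = 0, [pq,q] = G_p/2 = 21, [qq,p] = F_q - G_p/2 = -21, [qq,q] = G_q/2 = 0
Gamma^p_ij = (G*[ij,p] - F*[ij,q])/(EG - F^2), Gamma^q_ij = (E*[ij,q] - F*[ij,p])/(EG - F^2)
Gamma_ppp = 0, Gamma_ppq = 0, Gamma_pqq = -21/13, Gamma_qpp = 0, Gamma_qpq = 3/7, Gamma_qqq = 0
d^2p/dtau^2 = -(Gamma_ppp*(-3/2)^2 + 2*Gamma_ppq*(-3/2)*(-2) + Gamma_pqq*(-2)^2) = 84/13
d^2q/dtau^2 = -(Gamma_qpp*(-3/2)^2 + 2*Gamma_qpq*(-3/2)*(-2) + Gamma_qqq*(-2)^2) = -18/7

Answer: Gamma_ppp = 0, Gamma_ppq = 0, Gamma_pqq = -21/13, Gamma_qpp = 0, Gamma_qpq = 3/7, Gamma_qqq = 0; accelerations (d^2p/dtau^2, d^2q/dtau^2) = (84/13, -18/7)


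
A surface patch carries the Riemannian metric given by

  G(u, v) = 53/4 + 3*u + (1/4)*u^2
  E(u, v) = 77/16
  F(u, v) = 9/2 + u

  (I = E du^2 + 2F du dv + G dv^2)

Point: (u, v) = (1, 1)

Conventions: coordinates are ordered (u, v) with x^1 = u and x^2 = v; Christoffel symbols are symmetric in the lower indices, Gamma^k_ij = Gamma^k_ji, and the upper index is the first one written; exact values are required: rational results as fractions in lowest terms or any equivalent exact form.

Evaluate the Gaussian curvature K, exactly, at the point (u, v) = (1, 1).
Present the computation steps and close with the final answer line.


E = 77/16, F = 11/2, G = 33/2, EG - F^2 = 1573/32 at the point
E_u = 0, E_v = 0, F_u = 1, F_v = 0, G_u = 7/2, G_v = 0
E_vv = 0, F_uv = 0, G_uu = 1/2
Apply the Brioschi formula K = (det M1 - det M2)/(EG - F^2)^2 over the derivative matrices of E, F, G.
M1 = [[-E_vv/2 + F_uv - G_uu/2, E_u/2, F_u - E_v/2], [F_v - G_u/2, E, F], [G_v/2, F, G]] = [[-1/4, 0, 1], [-7/4, 77/16, 11/2], [0, 11/2, 33/2]]; det M1 = -2805/128
M2 = [[0, E_v/2, G_u/2], [E_v/2, E, F], [G_u/2, F, G]] = [[0, 0, 7/4], [0, 77/16, 11/2], [7/4, 11/2, 33/2]]; det M2 = -3773/256
det M1 - det M2 = -1837/256; K = -1837/256 / (1573/32)^2 = -668/224939

Answer: K = -668/224939


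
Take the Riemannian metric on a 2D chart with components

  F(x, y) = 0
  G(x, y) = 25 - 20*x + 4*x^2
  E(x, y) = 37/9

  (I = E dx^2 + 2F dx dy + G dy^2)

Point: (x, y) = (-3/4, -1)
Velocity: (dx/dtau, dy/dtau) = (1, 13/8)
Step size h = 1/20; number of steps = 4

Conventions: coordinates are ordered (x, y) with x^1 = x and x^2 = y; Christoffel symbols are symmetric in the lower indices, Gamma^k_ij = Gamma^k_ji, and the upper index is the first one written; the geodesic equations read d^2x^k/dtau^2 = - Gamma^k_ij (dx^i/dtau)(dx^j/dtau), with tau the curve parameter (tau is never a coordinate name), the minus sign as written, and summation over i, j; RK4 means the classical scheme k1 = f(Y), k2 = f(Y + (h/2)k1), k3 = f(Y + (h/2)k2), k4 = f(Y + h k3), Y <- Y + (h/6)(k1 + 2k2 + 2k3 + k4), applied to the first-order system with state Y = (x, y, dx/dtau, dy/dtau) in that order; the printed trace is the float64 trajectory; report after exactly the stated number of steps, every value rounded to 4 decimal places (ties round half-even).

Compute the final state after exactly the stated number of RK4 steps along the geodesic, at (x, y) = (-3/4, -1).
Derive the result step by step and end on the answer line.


f(Y) = (dx/dtau, dy/dtau, -Gamma^x_ij Y'^i Y'^j, -Gamma^y_ij Y'^i Y'^j) with the Gammas evaluated at the stage position; h = 0.050000; intermediate values shown to 6 dp
step 0: x = -0.7500, y = -1.0000, dx/dtau = 1.0000, dy/dtau = 1.6250
step 1:
  k1: at (x, y) = (-0.750000, -1.000000), (dx/dtau, dy/dtau) = (1.000000, 1.625000); Gamma_xxx = 0.000000, Gamma_xxy = 0.000000, Gamma_xyy = 3.162162, Gamma_yxx = 0.000000, Gamma_yxy = -0.307692, Gamma_yyy = 0.000000; k1 = (1.000000, 1.625000, -8.350084, 1.000000)
  k2: at (x, y) = (-0.725000, -0.959375), (dx/dtau, dy/dtau) = (0.791248, 1.650000); Gamma_xxx = 0.000000, Gamma_xxy = 0.000000, Gamma_xyy = 3.137838, Gamma_yxx = 0.000000, Gamma_yxy = -0.310078, Gamma_yyy = 0.000000; k2 = (0.791248, 1.650000, -8.542764, 0.809649)
  k3: at (x, y) = (-0.730219, -0.958750), (dx/dtau, dy/dtau) = (0.786431, 1.645241); Gamma_xxx = 0.000000, Gamma_xxy = 0.000000, Gamma_xyy = 3.142916, Gamma_yxx = 0.000000, Gamma_yxy = -0.309577, Gamma_yyy = 0.000000; k3 = (0.786431, 1.645241, -8.507303, 0.801103)
  k4: at (x, y) = (-0.710678, -0.917738), (dx/dtau, dy/dtau) = (0.574635, 1.665055); Gamma_xxx = 0.000000, Gamma_xxy = 0.000000, Gamma_xyy = 3.123903, Gamma_yxx = 0.000000, Gamma_yxy = -0.311461, Gamma_yyy = 0.000000; k4 = (0.574635, 1.665055, -8.660737, 0.596010)
  Y <- Y + (h/6)(k1 + 2k2 + 2k3 + k4): x = -0.7106, y = -0.9177, dx/dtau = 0.5741, dy/dtau = 1.6651
step 2:
  k1: at (x, y) = (-0.710583, -0.917662), (dx/dtau, dy/dtau) = (0.574075, 1.665146); Gamma_xxx = 0.000000, Gamma_xxy = 0.000000, Gamma_xyy = 3.123811, Gamma_yxx = 0.000000, Gamma_yxy = -0.311470, Gamma_yyy = 0.000000; k1 = (0.574075, 1.665146, -8.661425, 0.595480)
  k2: at (x, y) = (-0.696232, -0.876034), (dx/dtau, dy/dtau) = (0.357540, 1.680033); Gamma_xxx = 0.000000, Gamma_xxy = 0.000000, Gamma_xyy = 3.109847, Gamma_yxx = 0.000000, Gamma_yxy = -0.312868, Gamma_yyy = 0.000000; k2 = (0.357540, 1.680033, -8.777576, 0.375867)
  k3: at (x, y) = (-0.701645, -0.875661), (dx/dtau, dy/dtau) = (0.354636, 1.674543); Gamma_xxx = 0.000000, Gamma_xxy = 0.000000, Gamma_xyy = 3.115114, Gamma_yxx = 0.000000, Gamma_yxy = -0.312339, Gamma_yyy = 0.000000; k3 = (0.354636, 1.674543, -8.735069, 0.370967)
  k4: at (x, y) = (-0.692852, -0.833935), (dx/dtau, dy/dtau) = (0.137322, 1.683694); Gamma_xxx = 0.000000, Gamma_xxy = 0.000000, Gamma_xyy = 3.106558, Gamma_yxx = 0.000000, Gamma_yxy = -0.313200, Gamma_yyy = 0.000000; k4 = (0.137322, 1.683694, -8.806554, 0.144829)
  Y <- Y + (h/6)(k1 + 2k2 + 2k3 + k4): x = -0.6928, y = -0.8338, dx/dtau = 0.1366, dy/dtau = 1.6838
step 3:
  k1: at (x, y) = (-0.692785, -0.833846), (dx/dtau, dy/dtau) = (0.136631, 1.683762); Gamma_xxx = 0.000000, Gamma_xxy = 0.000000, Gamma_xyy = 3.106494, Gamma_yxx = 0.000000, Gamma_yxy = -0.313206, Gamma_yyy = 0.000000; k1 = (0.136631, 1.683762, -8.807084, 0.144109)
  k2: at (x, y) = (-0.689370, -0.791752), (dx/dtau, dy/dtau) = (-0.083546, 1.687365); Gamma_xxx = 0.000000, Gamma_xxy = 0.000000, Gamma_xyy = 3.103171, Gamma_yxx = 0.000000, Gamma_yxy = -0.313542, Gamma_yyy = 0.000000; k2 = (-0.083546, 1.687365, -8.835351, -0.088401)
  k3: at (x, y) = (-0.694874, -0.791661), (dx/dtau, dy/dtau) = (-0.084252, 1.681552); Gamma_xxx = 0.000000, Gamma_xxy = 0.000000, Gamma_xyy = 3.108526, Gamma_yxx = 0.000000, Gamma_yxy = -0.313001, Gamma_yyy = 0.000000; k3 = (-0.084252, 1.681552, -8.789726, -0.088689)
  k4: at (x, y) = (-0.696998, -0.749768), (dx/dtau, dy/dtau) = (-0.302855, 1.679328); Gamma_xxx = 0.000000, Gamma_xxy = 0.000000, Gamma_xyy = 3.110593, Gamma_yxx = 0.000000, Gamma_yxy = -0.312793, Gamma_yyy = 0.000000; k4 = (-0.302855, 1.679328, -8.772315, -0.318169)
  Y <- Y + (h/6)(k1 + 2k2 + 2k3 + k4): x = -0.6970, y = -0.7497, dx/dtau = -0.3036, dy/dtau = 1.6794
step 4:
  k1: at (x, y) = (-0.696967, -0.749671), (dx/dtau, dy/dtau) = (-0.303615, 1.679360); Gamma_xxx = 0.000000, Gamma_xxy = 0.000000, Gamma_xyy = 3.110563, Gamma_yxx = 0.000000, Gamma_yxy = -0.312796, Gamma_yyy = 0.000000; k1 = (-0.303615, 1.679360, -8.772569, -0.318976)
  k2: at (x, y) = (-0.704558, -0.707687), (dx/dtau, dy/dtau) = (-0.522929, 1.671386); Gamma_xxx = 0.000000, Gamma_xxy = 0.000000, Gamma_xyy = 3.117948, Gamma_yxx = 0.000000, Gamma_yxy = -0.312056, Gamma_yyy = 0.000000; k2 = (-0.522929, 1.671386, -8.710085, -0.545483)
  k3: at (x, y) = (-0.710041, -0.707887), (dx/dtau, dy/dtau) = (-0.521367, 1.665723); Gamma_xxx = 0.000000, Gamma_xxy = 0.000000, Gamma_xyy = 3.123283, Gamma_yxx = 0.000000, Gamma_yxy = -0.311523, Gamma_yyy = 0.000000; k3 = (-0.521367, 1.665723, -8.665967, -0.541085)
  k4: at (x, y) = (-0.723036, -0.666385), (dx/dtau, dy/dtau) = (-0.736913, 1.652306); Gamma_xxx = 0.000000, Gamma_xxy = 0.000000, Gamma_xyy = 3.135927, Gamma_yxx = 0.000000, Gamma_yxy = -0.310267, Gamma_yyy = 0.000000; k4 = (-0.736913, 1.652306, -8.561442, -0.755565)
  Y <- Y + (h/6)(k1 + 2k2 + 2k3 + k4): x = -0.7230, y = -0.6663, dx/dtau = -0.7377, dy/dtau = 1.6523

Answer: x = -0.7230, y = -0.6663, dx/dtau = -0.7377, dy/dtau = 1.6523


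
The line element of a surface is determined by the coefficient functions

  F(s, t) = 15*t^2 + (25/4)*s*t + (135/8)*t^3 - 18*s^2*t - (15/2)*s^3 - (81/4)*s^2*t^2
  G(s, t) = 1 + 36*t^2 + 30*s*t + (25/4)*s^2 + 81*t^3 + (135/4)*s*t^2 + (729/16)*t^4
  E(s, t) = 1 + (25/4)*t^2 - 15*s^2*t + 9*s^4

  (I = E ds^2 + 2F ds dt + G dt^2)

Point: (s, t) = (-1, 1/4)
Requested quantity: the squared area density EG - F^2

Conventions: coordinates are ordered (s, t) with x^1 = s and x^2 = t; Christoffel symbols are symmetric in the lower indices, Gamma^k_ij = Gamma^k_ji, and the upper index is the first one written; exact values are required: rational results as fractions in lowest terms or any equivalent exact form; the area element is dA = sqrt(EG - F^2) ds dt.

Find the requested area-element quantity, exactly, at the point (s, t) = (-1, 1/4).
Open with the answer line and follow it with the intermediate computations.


Answer: EG - F^2 = 28569/4096

E = 425/64, F = 703/512, G = 5465/4096; EG - F^2 = 28569/4096


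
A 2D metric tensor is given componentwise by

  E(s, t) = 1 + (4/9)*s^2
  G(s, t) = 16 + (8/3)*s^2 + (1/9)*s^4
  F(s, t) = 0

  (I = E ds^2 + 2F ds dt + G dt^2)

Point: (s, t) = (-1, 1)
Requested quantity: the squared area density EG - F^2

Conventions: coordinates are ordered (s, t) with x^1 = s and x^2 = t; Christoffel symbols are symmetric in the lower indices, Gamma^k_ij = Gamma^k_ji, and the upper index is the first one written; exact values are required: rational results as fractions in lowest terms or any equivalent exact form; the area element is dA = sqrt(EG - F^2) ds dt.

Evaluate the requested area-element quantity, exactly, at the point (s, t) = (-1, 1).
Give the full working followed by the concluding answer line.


E = 13/9, F = 0, G = 169/9; EG - F^2 = 2197/81

Answer: EG - F^2 = 2197/81


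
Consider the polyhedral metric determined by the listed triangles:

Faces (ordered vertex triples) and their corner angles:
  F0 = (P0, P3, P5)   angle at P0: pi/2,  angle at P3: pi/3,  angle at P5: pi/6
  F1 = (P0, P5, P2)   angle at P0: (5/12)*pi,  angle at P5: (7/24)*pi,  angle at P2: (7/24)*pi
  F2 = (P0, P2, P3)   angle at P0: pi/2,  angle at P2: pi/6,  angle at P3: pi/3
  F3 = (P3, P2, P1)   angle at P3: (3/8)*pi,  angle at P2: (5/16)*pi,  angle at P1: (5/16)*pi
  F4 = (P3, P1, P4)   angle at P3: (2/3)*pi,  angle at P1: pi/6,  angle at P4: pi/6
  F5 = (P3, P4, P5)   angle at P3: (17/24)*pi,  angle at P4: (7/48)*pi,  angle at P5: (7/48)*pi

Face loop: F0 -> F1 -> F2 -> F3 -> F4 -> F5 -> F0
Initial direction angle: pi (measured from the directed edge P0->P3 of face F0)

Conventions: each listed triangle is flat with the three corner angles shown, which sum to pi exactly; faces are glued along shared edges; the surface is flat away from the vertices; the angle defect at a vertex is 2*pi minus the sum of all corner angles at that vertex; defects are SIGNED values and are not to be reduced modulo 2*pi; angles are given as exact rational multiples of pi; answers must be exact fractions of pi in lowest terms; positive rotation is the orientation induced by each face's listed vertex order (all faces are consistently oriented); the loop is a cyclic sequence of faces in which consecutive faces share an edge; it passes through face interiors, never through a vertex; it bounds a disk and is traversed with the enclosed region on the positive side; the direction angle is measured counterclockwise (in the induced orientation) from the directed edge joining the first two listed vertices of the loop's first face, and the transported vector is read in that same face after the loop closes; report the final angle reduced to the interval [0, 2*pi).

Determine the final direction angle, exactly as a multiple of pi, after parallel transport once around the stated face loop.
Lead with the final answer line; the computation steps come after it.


Answer: final direction angle = (7/6)*pi

enclosed vertex P0: corner angles sum to (17/12)*pi, defect = 2*pi - (17/12)*pi = (7/12)*pi
enclosed vertex P3: corner angles sum to (29/12)*pi, defect = 2*pi - (29/12)*pi = (-5/12)*pi
final direction = starting direction + enclosed defect total, reduced mod 2*pi (induced orientation)
final angle = pi + pi/6 = (7/6)*pi (mod 2*pi)


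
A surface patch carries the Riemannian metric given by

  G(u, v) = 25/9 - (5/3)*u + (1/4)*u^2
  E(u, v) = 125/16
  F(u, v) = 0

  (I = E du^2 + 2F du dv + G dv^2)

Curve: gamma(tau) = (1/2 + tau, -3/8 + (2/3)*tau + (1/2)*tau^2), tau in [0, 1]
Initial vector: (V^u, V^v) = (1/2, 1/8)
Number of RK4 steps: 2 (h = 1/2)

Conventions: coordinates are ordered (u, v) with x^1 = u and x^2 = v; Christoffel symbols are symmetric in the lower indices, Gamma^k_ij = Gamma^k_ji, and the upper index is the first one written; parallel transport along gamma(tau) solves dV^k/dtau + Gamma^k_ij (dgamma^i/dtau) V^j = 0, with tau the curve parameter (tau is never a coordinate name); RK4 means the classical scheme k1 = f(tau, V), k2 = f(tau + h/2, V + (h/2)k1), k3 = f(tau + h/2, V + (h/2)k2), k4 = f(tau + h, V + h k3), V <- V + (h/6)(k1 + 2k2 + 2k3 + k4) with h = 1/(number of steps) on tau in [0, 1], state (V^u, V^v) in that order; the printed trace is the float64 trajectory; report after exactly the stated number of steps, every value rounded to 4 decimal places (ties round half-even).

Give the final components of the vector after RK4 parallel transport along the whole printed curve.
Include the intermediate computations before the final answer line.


gamma'(tau) = (1, 2/3 + tau); f(tau, V)^k = -Gamma^k_ij(gamma(tau)) gamma'^i(tau) V^j; h = 1/2; intermediate values shown to 6 dp
curve data and Christoffel symbols at the stage parameters:
  tau = 0.000000: gamma = (0.500000, -0.375000), gamma' = (1.000000, 0.666667); Gamma_uuu = 0.000000, Gamma_uuv = 0.000000, Gamma_uvv = 0.090667, Gamma_vuu = 0.000000, Gamma_vuv = -0.352941, Gamma_vvv = 0.000000
  tau = 0.250000: gamma = (0.750000, -0.177083), gamma' = (1.000000, 0.916667); Gamma_uuu = 0.000000, Gamma_uuv = 0.000000, Gamma_uvv = 0.082667, Gamma_vuu = 0.000000, Gamma_vuv = -0.387097, Gamma_vvv = 0.000000
  tau = 0.500000: gamma = (1.000000, 0.083333), gamma' = (1.000000, 1.166667); Gamma_uuu = 0.000000, Gamma_uuv = 0.000000, Gamma_uvv = 0.074667, Gamma_vuu = 0.000000, Gamma_vuv = -0.428571, Gamma_vvv = 0.000000
  tau = 0.750000: gamma = (1.250000, 0.406250), gamma' = (1.000000, 1.416667); Gamma_uuu = 0.000000, Gamma_uuv = 0.000000, Gamma_uvv = 0.066667, Gamma_vuu = 0.000000, Gamma_vuv = -0.480000, Gamma_vvv = 0.000000
  tau = 1.000000: gamma = (1.500000, 0.791667), gamma' = (1.000000, 1.666667); Gamma_uuu = 0.000000, Gamma_uuv = 0.000000, Gamma_uvv = 0.058667, Gamma_vuu = 0.000000, Gamma_vuv = -0.545455, Gamma_vvv = 0.000000
step 0: V^u = 0.5000, V^v = 0.1250
step 1: k1 = (-0.007556, 0.161765), k2 = (-0.012537, 0.240791), k3 = (-0.014034, 0.247997), k4 = (-0.021691, 0.353205); V <- V + (h/6)(k1 + 2k2 + 2k3 + k4): V^u = 0.4931, V^v = 0.2494
step 2: k1 = (-0.021724, 0.353444), k2 = (-0.031898, 0.493753), k3 = (-0.035211, 0.508861), k4 = (-0.049261, 0.707104); V <- V + (h/6)(k1 + 2k2 + 2k3 + k4): V^u = 0.4760, V^v = 0.5049

Answer: V^u = 0.4760, V^v = 0.5049


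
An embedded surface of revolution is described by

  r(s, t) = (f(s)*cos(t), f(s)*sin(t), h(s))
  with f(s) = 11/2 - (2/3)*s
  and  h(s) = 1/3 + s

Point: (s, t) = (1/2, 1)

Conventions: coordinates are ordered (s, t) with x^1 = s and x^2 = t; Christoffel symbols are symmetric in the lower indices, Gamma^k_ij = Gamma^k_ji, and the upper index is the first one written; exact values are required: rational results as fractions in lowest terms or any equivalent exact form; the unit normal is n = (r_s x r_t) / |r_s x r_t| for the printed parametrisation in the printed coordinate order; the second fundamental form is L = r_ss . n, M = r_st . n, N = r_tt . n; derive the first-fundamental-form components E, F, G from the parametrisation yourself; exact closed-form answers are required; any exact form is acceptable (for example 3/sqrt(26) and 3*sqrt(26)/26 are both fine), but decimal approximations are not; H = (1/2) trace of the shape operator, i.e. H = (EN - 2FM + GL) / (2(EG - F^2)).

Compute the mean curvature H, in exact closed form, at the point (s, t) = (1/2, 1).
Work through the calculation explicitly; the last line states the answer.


f = 31/6, f' = -2/3, f'' = 0, h' = 1, h'' = 0
E = 13/9, F = 0, G = 961/36; answer radicand W^2 = 13/9
unnormalised second-form numerators: l = 0, m = 0, n = 31/6; L = l/sqrt(13/9), and similarly M = m/sqrt(W^2), N = n/sqrt(W^2)
H = (E*n - 2*F*m + G*l) / (2*(EG - F^2)*sqrt(W^2)); E*n - 2*F*m + G*l = 403/54, EG - F^2 = 12493/324, so H = (3/31)/sqrt(13/9)

Answer: H = 9*sqrt(13)/403


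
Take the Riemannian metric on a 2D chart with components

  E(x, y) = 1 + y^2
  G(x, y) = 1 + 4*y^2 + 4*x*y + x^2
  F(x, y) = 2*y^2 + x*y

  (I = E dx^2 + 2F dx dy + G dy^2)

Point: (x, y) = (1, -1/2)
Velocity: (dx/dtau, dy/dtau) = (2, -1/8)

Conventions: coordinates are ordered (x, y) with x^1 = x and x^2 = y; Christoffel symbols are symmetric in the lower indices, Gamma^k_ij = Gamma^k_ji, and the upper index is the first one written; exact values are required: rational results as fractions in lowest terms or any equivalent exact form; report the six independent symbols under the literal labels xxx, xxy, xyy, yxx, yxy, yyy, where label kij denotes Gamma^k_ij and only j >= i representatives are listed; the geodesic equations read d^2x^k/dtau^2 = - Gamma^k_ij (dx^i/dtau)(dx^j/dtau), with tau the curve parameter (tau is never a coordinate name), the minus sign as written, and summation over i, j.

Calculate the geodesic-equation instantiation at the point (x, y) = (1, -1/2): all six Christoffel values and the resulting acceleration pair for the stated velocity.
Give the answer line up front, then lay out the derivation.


Answer: Gamma_xxx = 0, Gamma_xxy = -2/5, Gamma_xyy = -4/5, Gamma_yxx = 0, Gamma_yxy = 0, Gamma_yyy = 0; accelerations (d^2x/dtau^2, d^2y/dtau^2) = (-3/16, 0)

E = 5/4, F = 0, G = 1 at the point
E_x = 0, E_y = -1, F_x = -1/2, F_y = -1, G_x = 0, G_y = 0
EG - F^2 = 5/4;  g^inv = (4/5) * [[1, 0], [0, 5/4]]
first-kind symbols [ij,l] = (1/2)(d_i g_jl + d_j g_il - d_l g_ij): [xx,x] = E_x/2 = 0, [xx,y] = F_x - E_y/2 = 0, [xy,x] = E_y/2 = -1/2, [xy,y] = G_x/2 = 0, [yy,x] = F_y - G_x/2 = -1, [yy,y] = G_y/2 = 0
Gamma^x_ij = (G*[ij,x] - F*[ij,y])/(EG - F^2), Gamma^y_ij = (E*[ij,y] - F*[ij,x])/(EG - F^2)
Gamma_xxx = 0, Gamma_xxy = -2/5, Gamma_xyy = -4/5, Gamma_yxx = 0, Gamma_yxy = 0, Gamma_yyy = 0
d^2x/dtau^2 = -(Gamma_xxx*(2)^2 + 2*Gamma_xxy*(2)*(-1/8) + Gamma_xyy*(-1/8)^2) = -3/16
d^2y/dtau^2 = -(Gamma_yxx*(2)^2 + 2*Gamma_yxy*(2)*(-1/8) + Gamma_yyy*(-1/8)^2) = 0


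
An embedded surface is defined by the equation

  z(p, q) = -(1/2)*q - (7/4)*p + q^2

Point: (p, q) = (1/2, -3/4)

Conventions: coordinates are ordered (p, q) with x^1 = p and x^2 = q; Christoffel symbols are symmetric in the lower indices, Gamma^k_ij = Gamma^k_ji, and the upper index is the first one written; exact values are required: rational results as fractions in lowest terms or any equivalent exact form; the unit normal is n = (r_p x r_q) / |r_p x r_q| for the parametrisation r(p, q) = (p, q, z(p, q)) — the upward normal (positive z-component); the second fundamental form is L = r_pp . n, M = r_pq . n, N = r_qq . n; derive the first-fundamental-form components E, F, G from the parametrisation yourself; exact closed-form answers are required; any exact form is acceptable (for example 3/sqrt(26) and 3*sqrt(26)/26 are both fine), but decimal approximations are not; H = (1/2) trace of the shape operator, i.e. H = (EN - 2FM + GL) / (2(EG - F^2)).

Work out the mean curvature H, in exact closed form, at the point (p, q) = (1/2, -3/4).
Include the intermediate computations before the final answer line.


z_p = -7/4, z_q = -2, z_pp = 0, z_pq = 0, z_qq = 2
E = 65/16, F = 7/2, G = 5; answer radicand W^2 = 129/16
unnormalised second-form numerators: l = 0, m = 0, n = 2; L = l/sqrt(129/16), and similarly M = m/sqrt(W^2), N = n/sqrt(W^2)
H = (E*n - 2*F*m + G*l) / (2*(EG - F^2)*sqrt(W^2)); E*n - 2*F*m + G*l = 65/8, EG - F^2 = 129/16, so H = (65/129)/sqrt(129/16)

Answer: H = 260*sqrt(129)/16641


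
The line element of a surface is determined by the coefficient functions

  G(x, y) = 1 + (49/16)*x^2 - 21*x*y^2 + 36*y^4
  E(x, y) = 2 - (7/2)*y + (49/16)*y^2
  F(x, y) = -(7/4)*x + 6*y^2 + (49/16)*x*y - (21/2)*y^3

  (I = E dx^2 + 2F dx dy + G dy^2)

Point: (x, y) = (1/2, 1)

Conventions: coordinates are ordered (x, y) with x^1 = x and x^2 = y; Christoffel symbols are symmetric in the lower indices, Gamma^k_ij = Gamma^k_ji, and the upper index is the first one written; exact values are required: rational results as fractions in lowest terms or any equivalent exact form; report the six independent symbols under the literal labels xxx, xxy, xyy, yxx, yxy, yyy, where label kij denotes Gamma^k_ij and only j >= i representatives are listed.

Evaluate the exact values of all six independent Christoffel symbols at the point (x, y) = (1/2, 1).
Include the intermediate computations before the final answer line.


E = 25/16, F = -123/32, G = 1745/64 at the point
E_x = 0, E_y = 21/8, F_x = 21/16, F_y = -575/32, G_x = -287/16, G_y = 123
EG - F^2 = 1781/64;  g^inv = (64/1781) * [[1745/64, 123/32], [123/32, 25/16]]
first-kind symbols [ij,l] = (1/2)(d_i g_jl + d_j g_il - d_l g_ij): [xx,x] = E_x/2 = 0, [xx,y] = F_x - E_y/2 = 0, [xy,x] = E_y/2 = 21/16, [xy,y] = G_x/2 = -287/32, [yy,x] = F_y - G_x/2 = -9, [yy,y] = G_y/2 = 123/2
Gamma^x_ij = (G*[ij,x] - F*[ij,y])/(EG - F^2), Gamma^y_ij = (E*[ij,y] - F*[ij,x])/(EG - F^2)

Answer: Gamma_xxx = 0, Gamma_xxy = 84/1781, Gamma_xyy = -576/1781, Gamma_yxx = 0, Gamma_yxy = -574/1781, Gamma_yyy = 3936/1781


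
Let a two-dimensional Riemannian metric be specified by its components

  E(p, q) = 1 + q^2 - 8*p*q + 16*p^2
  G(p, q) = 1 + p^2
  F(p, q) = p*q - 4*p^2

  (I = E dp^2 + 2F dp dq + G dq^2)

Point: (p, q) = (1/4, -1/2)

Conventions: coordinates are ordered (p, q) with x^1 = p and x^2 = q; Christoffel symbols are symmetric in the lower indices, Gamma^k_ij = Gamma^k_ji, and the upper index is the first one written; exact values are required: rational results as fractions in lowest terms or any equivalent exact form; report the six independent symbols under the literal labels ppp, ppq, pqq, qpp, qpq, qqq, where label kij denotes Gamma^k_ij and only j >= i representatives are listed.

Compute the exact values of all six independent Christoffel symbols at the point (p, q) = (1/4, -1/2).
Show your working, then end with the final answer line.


E = 13/4, F = -3/8, G = 17/16 at the point
E_p = 12, E_q = -3, F_p = -5/2, F_q = 1/4, G_p = 1/2, G_q = 0
EG - F^2 = 53/16;  g^inv = (16/53) * [[17/16, 3/8], [3/8, 13/4]]
first-kind symbols [ij,l] = (1/2)(d_i g_jl + d_j g_il - d_l g_ij): [pp,p] = E_p/2 = 6, [pp,q] = F_p - E_q/2 = -1, [pq,p] = E_q/2 = -3/2, [pq,q] = G_p/2 = 1/4, [qq,p] = F_q - G_p/2 = 0, [qq,q] = G_q/2 = 0
Gamma^p_ij = (G*[ij,p] - F*[ij,q])/(EG - F^2), Gamma^q_ij = (E*[ij,q] - F*[ij,p])/(EG - F^2)

Answer: Gamma_ppp = 96/53, Gamma_ppq = -24/53, Gamma_pqq = 0, Gamma_qpp = -16/53, Gamma_qpq = 4/53, Gamma_qqq = 0


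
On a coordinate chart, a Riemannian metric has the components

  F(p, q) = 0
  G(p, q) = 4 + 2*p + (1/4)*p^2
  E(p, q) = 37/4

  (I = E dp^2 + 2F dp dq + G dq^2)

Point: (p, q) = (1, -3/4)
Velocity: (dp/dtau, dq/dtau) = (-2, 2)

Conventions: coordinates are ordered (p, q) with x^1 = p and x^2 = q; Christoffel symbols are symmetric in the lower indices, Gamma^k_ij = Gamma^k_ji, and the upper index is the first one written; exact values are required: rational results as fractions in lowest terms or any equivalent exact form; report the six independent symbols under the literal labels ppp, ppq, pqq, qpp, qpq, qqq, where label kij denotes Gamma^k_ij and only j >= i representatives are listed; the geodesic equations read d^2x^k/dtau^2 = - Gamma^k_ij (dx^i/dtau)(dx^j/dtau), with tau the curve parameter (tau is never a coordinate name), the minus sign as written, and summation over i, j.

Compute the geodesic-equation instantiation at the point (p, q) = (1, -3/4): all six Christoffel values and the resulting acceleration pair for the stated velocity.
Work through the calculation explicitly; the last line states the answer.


E = 37/4, F = 0, G = 25/4 at the point
E_p = 0, E_q = 0, F_p = 0, F_q = 0, G_p = 5/2, G_q = 0
EG - F^2 = 925/16;  g^inv = (16/925) * [[25/4, 0], [0, 37/4]]
first-kind symbols [ij,l] = (1/2)(d_i g_jl + d_j g_il - d_l g_ij): [pp,p] = E_p/2 = 0, [pp,q] = F_p - E_q/2 = 0, [pq,p] = E_q/2 = 0, [pq,q] = G_p/2 = 5/4, [qq,p] = F_q - G_p/2 = -5/4, [qq,q] = G_q/2 = 0
Gamma^p_ij = (G*[ij,p] - F*[ij,q])/(EG - F^2), Gamma^q_ij = (E*[ij,q] - F*[ij,p])/(EG - F^2)
Gamma_ppp = 0, Gamma_ppq = 0, Gamma_pqq = -5/37, Gamma_qpp = 0, Gamma_qpq = 1/5, Gamma_qqq = 0
d^2p/dtau^2 = -(Gamma_ppp*(-2)^2 + 2*Gamma_ppq*(-2)*(2) + Gamma_pqq*(2)^2) = 20/37
d^2q/dtau^2 = -(Gamma_qpp*(-2)^2 + 2*Gamma_qpq*(-2)*(2) + Gamma_qqq*(2)^2) = 8/5

Answer: Gamma_ppp = 0, Gamma_ppq = 0, Gamma_pqq = -5/37, Gamma_qpp = 0, Gamma_qpq = 1/5, Gamma_qqq = 0; accelerations (d^2p/dtau^2, d^2q/dtau^2) = (20/37, 8/5)


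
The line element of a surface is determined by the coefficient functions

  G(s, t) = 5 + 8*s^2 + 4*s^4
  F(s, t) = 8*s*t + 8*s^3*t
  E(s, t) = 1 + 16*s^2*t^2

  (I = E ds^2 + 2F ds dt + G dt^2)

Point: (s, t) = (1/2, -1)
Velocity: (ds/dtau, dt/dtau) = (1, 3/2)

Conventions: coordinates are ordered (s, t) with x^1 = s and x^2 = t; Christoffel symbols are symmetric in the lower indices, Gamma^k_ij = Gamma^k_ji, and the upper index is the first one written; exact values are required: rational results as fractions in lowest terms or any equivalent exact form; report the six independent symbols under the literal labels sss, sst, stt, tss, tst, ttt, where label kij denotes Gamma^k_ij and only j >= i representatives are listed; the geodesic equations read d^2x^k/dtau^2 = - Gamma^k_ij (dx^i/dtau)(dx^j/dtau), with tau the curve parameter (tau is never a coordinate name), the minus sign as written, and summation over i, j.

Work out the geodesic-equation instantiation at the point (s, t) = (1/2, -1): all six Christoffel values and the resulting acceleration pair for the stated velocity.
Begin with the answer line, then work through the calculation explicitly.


Answer: Gamma_sss = 32/45, Gamma_sst = -16/45, Gamma_stt = 0, Gamma_tss = -8/9, Gamma_tst = 4/9, Gamma_ttt = 0; accelerations (d^2s/dtau^2, d^2t/dtau^2) = (16/45, -4/9)

E = 5, F = -5, G = 29/4 at the point
E_s = 16, E_t = -8, F_s = -14, F_t = 5, G_s = 10, G_t = 0
EG - F^2 = 45/4;  g^inv = (4/45) * [[29/4, 5], [5, 5]]
first-kind symbols [ij,l] = (1/2)(d_i g_jl + d_j g_il - d_l g_ij): [ss,s] = E_s/2 = 8, [ss,t] = F_s - E_t/2 = -10, [st,s] = E_t/2 = -4, [st,t] = G_s/2 = 5, [tt,s] = F_t - G_s/2 = 0, [tt,t] = G_t/2 = 0
Gamma^s_ij = (G*[ij,s] - F*[ij,t])/(EG - F^2), Gamma^t_ij = (E*[ij,t] - F*[ij,s])/(EG - F^2)
Gamma_sss = 32/45, Gamma_sst = -16/45, Gamma_stt = 0, Gamma_tss = -8/9, Gamma_tst = 4/9, Gamma_ttt = 0
d^2s/dtau^2 = -(Gamma_sss*(1)^2 + 2*Gamma_sst*(1)*(3/2) + Gamma_stt*(3/2)^2) = 16/45
d^2t/dtau^2 = -(Gamma_tss*(1)^2 + 2*Gamma_tst*(1)*(3/2) + Gamma_ttt*(3/2)^2) = -4/9


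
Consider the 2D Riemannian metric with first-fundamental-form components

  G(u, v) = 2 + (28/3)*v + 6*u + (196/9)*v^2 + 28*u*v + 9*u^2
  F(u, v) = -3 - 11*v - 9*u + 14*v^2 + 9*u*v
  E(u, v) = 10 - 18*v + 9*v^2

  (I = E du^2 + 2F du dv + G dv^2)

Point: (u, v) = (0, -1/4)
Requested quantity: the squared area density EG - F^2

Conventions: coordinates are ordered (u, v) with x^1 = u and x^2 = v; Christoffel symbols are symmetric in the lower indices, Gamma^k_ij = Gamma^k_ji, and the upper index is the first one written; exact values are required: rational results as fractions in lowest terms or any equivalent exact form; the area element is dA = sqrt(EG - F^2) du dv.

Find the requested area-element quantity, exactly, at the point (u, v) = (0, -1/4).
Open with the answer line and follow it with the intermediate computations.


Answer: EG - F^2 = 2173/144

E = 241/16, F = 5/8, G = 37/36; EG - F^2 = 2173/144


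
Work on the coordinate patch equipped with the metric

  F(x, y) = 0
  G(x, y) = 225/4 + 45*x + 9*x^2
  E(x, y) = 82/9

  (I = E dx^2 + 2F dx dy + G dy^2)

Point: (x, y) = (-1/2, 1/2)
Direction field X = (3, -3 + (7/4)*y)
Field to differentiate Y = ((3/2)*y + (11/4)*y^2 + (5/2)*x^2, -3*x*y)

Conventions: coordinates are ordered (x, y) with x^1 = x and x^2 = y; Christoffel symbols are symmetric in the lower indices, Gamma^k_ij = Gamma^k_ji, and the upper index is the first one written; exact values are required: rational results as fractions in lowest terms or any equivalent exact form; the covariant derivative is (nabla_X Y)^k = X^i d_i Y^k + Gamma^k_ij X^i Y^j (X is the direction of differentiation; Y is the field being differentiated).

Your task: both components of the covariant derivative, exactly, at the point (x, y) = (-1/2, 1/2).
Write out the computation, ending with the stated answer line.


E = 82/9, F = 0, G = 36 at the point
E_x = 0, E_y = 0, F_x = 0, F_y = 0, G_x = 36, G_y = 0
EG - F^2 = 328;  g^inv = (1/328) * [[36, 0], [0, 82/9]]
first-kind symbols [ij,l] = (1/2)(d_i g_jl + d_j g_il - d_l g_ij): [xx,x] = E_x/2 = 0, [xx,y] = F_x - E_y/2 = 0, [xy,x] = E_y/2 = 0, [xy,y] = G_x/2 = 18, [yy,x] = F_y - G_x/2 = -18, [yy,y] = G_y/2 = 0
Gamma^x_ij = (G*[ij,x] - F*[ij,y])/(EG - F^2), Gamma^y_ij = (E*[ij,y] - F*[ij,x])/(EG - F^2)
Gamma_xxx = 0, Gamma_xxy = 0, Gamma_xyy = -81/41, Gamma_yxx = 0, Gamma_yxy = 1/2, Gamma_yyy = 0
X = (3, -17/8), Y = (33/16, 3/4) at the point

Answer: (nabla_X Y)^x = -8779/656, (nabla_X Y)^y = -2241/256
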